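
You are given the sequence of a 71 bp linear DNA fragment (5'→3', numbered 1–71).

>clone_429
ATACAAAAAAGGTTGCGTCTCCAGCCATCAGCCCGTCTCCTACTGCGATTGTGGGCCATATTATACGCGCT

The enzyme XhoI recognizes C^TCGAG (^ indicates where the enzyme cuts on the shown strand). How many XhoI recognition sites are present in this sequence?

0

No occurrence of CTCGAG is present in the sequence.
XhoI does not cut: 0 sites.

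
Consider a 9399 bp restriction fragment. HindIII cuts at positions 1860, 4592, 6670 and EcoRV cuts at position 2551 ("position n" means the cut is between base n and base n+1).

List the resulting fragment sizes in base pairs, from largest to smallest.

Combined cut positions (sorted): 1860, 2551, 4592, 6670.
Linear molecule, 4 cuts → 5 fragments:
  1860 − 0 = 1860 bp
  2551 − 1860 = 691 bp
  4592 − 2551 = 2041 bp
  6670 − 4592 = 2078 bp
  9399 − 6670 = 2729 bp
Sorted largest to smallest: 2729, 2078, 2041, 1860, 691 bp.

2729, 2078, 2041, 1860, 691 bp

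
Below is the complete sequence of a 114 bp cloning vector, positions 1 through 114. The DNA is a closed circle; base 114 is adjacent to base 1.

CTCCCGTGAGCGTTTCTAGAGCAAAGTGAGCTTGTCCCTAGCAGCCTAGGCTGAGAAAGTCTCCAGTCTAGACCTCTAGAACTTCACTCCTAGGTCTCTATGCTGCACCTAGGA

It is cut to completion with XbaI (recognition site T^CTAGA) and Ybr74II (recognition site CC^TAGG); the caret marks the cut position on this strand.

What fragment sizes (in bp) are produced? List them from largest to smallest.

XbaI sites (TCTAGA) start at positions 15, 67, 75.
XbaI cuts after the first base of each site, so after positions 15, 67, 75.
Ybr74II sites (CCTAGG) start at positions 45, 89, 108.
Ybr74II cuts after base 2 of each site, so after positions 46, 90, 109.
Combined cut positions: 15, 46, 67, 75, 90, 109.
Circular molecule, 6 cuts → 6 fragments:
  16–46 → 31 bp
  47–67 → 21 bp
  68–75 → 8 bp
  76–90 → 15 bp
  91–109 → 19 bp
  110–114 then 1–15 → 5 + 15 = 20 bp
Sorted largest to smallest: 31, 21, 20, 19, 15, 8 bp.

31, 21, 20, 19, 15, 8 bp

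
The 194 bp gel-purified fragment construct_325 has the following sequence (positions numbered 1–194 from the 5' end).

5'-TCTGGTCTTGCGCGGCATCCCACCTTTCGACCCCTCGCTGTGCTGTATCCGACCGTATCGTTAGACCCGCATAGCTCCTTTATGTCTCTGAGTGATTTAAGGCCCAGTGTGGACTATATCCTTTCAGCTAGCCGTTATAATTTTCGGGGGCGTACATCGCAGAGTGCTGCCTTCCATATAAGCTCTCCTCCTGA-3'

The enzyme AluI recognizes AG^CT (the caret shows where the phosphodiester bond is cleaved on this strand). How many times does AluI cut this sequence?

AGCT occurs starting at positions 73, 126, 181.
AluI cuts at 3 sites.

3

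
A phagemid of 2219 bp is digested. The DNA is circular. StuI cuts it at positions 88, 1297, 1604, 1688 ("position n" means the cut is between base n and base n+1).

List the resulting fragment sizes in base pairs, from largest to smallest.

1209, 619, 307, 84 bp

Circular molecule, 4 cuts → 4 fragments:
  1297 − 88 = 1209 bp
  1604 − 1297 = 307 bp
  1688 − 1604 = 84 bp
  wrap: 2219 − 1688 + 88 = 619 bp
Sorted largest to smallest: 1209, 619, 307, 84 bp.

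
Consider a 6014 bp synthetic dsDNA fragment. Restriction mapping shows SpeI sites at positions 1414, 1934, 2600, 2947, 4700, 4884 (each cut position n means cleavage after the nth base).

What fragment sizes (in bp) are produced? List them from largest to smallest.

1753, 1414, 1130, 666, 520, 347, 184 bp

Linear molecule, 6 cuts → 7 fragments:
  1414 − 0 = 1414 bp
  1934 − 1414 = 520 bp
  2600 − 1934 = 666 bp
  2947 − 2600 = 347 bp
  4700 − 2947 = 1753 bp
  4884 − 4700 = 184 bp
  6014 − 4884 = 1130 bp
Sorted largest to smallest: 1753, 1414, 1130, 666, 520, 347, 184 bp.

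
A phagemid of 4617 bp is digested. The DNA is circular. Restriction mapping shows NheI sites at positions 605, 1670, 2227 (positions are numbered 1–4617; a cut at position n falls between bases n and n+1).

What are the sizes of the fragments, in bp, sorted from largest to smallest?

Circular molecule, 3 cuts → 3 fragments:
  1670 − 605 = 1065 bp
  2227 − 1670 = 557 bp
  wrap: 4617 − 2227 + 605 = 2995 bp
Sorted largest to smallest: 2995, 1065, 557 bp.

2995, 1065, 557 bp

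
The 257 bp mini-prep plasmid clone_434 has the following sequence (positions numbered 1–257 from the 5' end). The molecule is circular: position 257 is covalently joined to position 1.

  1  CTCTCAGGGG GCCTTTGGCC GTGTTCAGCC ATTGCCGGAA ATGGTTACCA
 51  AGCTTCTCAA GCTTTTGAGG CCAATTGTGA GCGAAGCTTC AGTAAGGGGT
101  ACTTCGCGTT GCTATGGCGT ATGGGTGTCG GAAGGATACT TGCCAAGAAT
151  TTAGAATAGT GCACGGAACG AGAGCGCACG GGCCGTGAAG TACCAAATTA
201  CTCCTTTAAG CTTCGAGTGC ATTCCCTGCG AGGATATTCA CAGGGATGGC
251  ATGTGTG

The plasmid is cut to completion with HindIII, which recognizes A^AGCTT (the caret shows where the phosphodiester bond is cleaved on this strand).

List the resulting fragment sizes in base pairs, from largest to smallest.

124, 99, 25, 9 bp

HindIII sites (AAGCTT) start at positions 50, 59, 84, 208.
HindIII cuts after the first base of each site, so after positions 50, 59, 84, 208.
Circular molecule, 4 cuts → 4 fragments:
  51–59 → 9 bp
  60–84 → 25 bp
  85–208 → 124 bp
  209–257 then 1–50 → 49 + 50 = 99 bp
Sorted largest to smallest: 124, 99, 25, 9 bp.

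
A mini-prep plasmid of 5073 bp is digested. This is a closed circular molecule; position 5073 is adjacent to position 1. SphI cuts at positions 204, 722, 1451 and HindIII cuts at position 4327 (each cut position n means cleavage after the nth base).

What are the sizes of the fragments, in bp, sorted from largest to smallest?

Combined cut positions (sorted): 204, 722, 1451, 4327.
Circular molecule, 4 cuts → 4 fragments:
  722 − 204 = 518 bp
  1451 − 722 = 729 bp
  4327 − 1451 = 2876 bp
  wrap: 5073 − 4327 + 204 = 950 bp
Sorted largest to smallest: 2876, 950, 729, 518 bp.

2876, 950, 729, 518 bp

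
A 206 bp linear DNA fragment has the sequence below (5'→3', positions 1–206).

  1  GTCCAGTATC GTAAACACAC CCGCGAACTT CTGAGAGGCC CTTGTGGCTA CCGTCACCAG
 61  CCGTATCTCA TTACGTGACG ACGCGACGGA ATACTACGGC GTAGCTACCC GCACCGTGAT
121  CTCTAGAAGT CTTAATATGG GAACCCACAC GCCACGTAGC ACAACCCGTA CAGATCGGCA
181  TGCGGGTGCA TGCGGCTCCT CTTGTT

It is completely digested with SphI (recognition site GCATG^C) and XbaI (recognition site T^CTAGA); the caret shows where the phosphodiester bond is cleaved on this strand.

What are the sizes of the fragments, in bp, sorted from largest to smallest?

SphI sites (GCATGC) start at positions 178, 188.
SphI cuts after base 5 of each site (before the last base), so after positions 182, 192.
The XbaI site (TCTAGA) starts at position 122.
XbaI cuts after the first base of each site, so after position 122.
Combined cut positions: 122, 182, 192.
Linear molecule, 3 cuts → 4 fragments:
  1–122 → 122 bp
  123–182 → 60 bp
  183–192 → 10 bp
  193–206 → 14 bp
Sorted largest to smallest: 122, 60, 14, 10 bp.

122, 60, 14, 10 bp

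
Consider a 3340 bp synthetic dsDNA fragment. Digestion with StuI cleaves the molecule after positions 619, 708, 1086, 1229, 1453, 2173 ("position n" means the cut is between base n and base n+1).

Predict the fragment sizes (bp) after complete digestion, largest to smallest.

1167, 720, 619, 378, 224, 143, 89 bp

Linear molecule, 6 cuts → 7 fragments:
  619 − 0 = 619 bp
  708 − 619 = 89 bp
  1086 − 708 = 378 bp
  1229 − 1086 = 143 bp
  1453 − 1229 = 224 bp
  2173 − 1453 = 720 bp
  3340 − 2173 = 1167 bp
Sorted largest to smallest: 1167, 720, 619, 378, 224, 143, 89 bp.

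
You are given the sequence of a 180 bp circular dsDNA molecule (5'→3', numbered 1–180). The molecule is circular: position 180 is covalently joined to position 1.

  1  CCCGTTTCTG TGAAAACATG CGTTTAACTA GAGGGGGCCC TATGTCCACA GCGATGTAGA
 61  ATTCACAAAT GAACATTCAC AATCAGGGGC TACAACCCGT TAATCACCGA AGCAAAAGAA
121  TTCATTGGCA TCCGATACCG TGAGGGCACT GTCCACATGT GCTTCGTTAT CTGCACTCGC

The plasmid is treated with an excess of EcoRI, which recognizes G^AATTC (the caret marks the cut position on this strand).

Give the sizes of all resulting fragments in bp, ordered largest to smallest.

121, 59 bp

EcoRI sites (GAATTC) start at positions 59, 118.
EcoRI cuts after the first base of each site, so after positions 59, 118.
Circular molecule, 2 cuts → 2 fragments:
  60–118 → 59 bp
  119–180 then 1–59 → 62 + 59 = 121 bp
Sorted largest to smallest: 121, 59 bp.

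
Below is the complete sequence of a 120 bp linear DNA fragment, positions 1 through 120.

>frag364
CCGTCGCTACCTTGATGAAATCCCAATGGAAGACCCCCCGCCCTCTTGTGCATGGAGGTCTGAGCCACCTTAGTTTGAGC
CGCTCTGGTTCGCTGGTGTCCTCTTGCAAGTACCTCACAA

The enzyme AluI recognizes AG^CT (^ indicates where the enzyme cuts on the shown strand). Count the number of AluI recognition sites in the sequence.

0

No occurrence of AGCT is present in the sequence.
AluI does not cut: 0 sites.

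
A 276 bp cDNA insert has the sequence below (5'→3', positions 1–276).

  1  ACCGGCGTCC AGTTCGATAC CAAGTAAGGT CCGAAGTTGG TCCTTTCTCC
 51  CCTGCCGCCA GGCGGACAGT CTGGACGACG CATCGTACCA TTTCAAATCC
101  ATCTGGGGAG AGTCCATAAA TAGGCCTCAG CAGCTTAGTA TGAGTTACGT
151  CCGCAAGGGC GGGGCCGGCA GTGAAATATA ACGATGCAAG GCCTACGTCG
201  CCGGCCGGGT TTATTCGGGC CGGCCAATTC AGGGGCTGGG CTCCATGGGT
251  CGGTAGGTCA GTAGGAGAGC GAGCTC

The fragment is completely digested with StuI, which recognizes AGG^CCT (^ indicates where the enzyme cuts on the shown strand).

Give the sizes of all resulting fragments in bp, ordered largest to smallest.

StuI sites (AGGCCT) start at positions 122, 189.
StuI cuts after base 3 of each site, so after positions 124, 191.
Linear molecule, 2 cuts → 3 fragments:
  1–124 → 124 bp
  125–191 → 67 bp
  192–276 → 85 bp
Sorted largest to smallest: 124, 85, 67 bp.

124, 85, 67 bp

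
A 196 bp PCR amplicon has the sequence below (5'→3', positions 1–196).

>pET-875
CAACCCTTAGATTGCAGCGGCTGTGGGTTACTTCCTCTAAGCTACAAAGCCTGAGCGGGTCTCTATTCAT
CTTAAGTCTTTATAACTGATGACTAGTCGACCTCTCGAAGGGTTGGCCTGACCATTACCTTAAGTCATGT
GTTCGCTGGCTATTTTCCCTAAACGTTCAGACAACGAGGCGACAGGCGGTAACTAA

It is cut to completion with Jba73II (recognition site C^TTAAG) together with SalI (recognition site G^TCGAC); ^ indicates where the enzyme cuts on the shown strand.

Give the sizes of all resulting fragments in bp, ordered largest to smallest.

Jba73II sites (CTTAAG) start at positions 71, 129.
Jba73II cuts after the first base of each site, so after positions 71, 129.
The SalI site (GTCGAC) starts at position 96.
SalI cuts after the first base of each site, so after position 96.
Combined cut positions: 71, 96, 129.
Linear molecule, 3 cuts → 4 fragments:
  1–71 → 71 bp
  72–96 → 25 bp
  97–129 → 33 bp
  130–196 → 67 bp
Sorted largest to smallest: 71, 67, 33, 25 bp.

71, 67, 33, 25 bp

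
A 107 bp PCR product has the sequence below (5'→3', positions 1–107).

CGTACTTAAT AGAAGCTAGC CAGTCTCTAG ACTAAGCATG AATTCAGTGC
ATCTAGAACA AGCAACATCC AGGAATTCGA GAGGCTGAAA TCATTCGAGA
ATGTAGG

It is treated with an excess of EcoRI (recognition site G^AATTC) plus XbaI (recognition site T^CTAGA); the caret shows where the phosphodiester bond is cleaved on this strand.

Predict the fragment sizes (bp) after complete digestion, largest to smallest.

34, 26, 21, 14, 12 bp

EcoRI sites (GAATTC) start at positions 40, 73.
EcoRI cuts after the first base of each site, so after positions 40, 73.
XbaI sites (TCTAGA) start at positions 26, 52.
XbaI cuts after the first base of each site, so after positions 26, 52.
Combined cut positions: 26, 40, 52, 73.
Linear molecule, 4 cuts → 5 fragments:
  1–26 → 26 bp
  27–40 → 14 bp
  41–52 → 12 bp
  53–73 → 21 bp
  74–107 → 34 bp
Sorted largest to smallest: 34, 26, 21, 14, 12 bp.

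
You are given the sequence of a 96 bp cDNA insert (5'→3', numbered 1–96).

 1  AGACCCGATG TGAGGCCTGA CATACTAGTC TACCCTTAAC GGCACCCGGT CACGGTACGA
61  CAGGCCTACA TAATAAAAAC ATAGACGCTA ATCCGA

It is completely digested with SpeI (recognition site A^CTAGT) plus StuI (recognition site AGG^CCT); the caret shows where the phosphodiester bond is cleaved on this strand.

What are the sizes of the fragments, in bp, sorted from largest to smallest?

The SpeI site (ACTAGT) starts at position 24.
SpeI cuts after the first base of each site, so after position 24.
StuI sites (AGGCCT) start at positions 13, 62.
StuI cuts after base 3 of each site, so after positions 15, 64.
Combined cut positions: 15, 24, 64.
Linear molecule, 3 cuts → 4 fragments:
  1–15 → 15 bp
  16–24 → 9 bp
  25–64 → 40 bp
  65–96 → 32 bp
Sorted largest to smallest: 40, 32, 15, 9 bp.

40, 32, 15, 9 bp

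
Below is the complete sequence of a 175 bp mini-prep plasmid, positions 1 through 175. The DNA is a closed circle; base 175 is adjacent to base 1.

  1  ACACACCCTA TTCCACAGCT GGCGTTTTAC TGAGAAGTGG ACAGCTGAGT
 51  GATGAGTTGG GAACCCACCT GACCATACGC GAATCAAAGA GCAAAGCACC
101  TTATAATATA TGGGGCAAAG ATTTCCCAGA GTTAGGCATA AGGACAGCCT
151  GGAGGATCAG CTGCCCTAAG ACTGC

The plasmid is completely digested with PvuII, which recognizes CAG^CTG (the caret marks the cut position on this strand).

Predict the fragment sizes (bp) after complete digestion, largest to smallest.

116, 33, 26 bp

PvuII sites (CAGCTG) start at positions 16, 42, 158.
PvuII cuts after base 3 of each site, so after positions 18, 44, 160.
Circular molecule, 3 cuts → 3 fragments:
  19–44 → 26 bp
  45–160 → 116 bp
  161–175 then 1–18 → 15 + 18 = 33 bp
Sorted largest to smallest: 116, 33, 26 bp.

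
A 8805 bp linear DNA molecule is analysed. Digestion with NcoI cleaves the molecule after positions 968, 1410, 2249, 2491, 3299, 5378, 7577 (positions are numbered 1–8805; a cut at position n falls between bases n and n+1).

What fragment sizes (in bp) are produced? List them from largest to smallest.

2199, 2079, 1228, 968, 839, 808, 442, 242 bp

Linear molecule, 7 cuts → 8 fragments:
  968 − 0 = 968 bp
  1410 − 968 = 442 bp
  2249 − 1410 = 839 bp
  2491 − 2249 = 242 bp
  3299 − 2491 = 808 bp
  5378 − 3299 = 2079 bp
  7577 − 5378 = 2199 bp
  8805 − 7577 = 1228 bp
Sorted largest to smallest: 2199, 2079, 1228, 968, 839, 808, 442, 242 bp.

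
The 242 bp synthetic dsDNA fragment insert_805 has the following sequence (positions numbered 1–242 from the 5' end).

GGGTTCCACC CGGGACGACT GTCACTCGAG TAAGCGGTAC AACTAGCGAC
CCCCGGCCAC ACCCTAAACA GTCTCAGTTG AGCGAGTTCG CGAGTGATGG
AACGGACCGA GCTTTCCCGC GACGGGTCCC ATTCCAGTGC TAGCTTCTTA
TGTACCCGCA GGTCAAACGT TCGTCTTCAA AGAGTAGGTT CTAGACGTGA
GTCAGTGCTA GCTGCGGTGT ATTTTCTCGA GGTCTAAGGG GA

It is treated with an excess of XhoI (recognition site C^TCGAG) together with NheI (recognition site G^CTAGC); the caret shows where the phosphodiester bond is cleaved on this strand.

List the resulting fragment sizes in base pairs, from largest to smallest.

114, 68, 25, 19, 16 bp

XhoI sites (CTCGAG) start at positions 25, 226.
XhoI cuts after the first base of each site, so after positions 25, 226.
NheI sites (GCTAGC) start at positions 139, 207.
NheI cuts after the first base of each site, so after positions 139, 207.
Combined cut positions: 25, 139, 207, 226.
Linear molecule, 4 cuts → 5 fragments:
  1–25 → 25 bp
  26–139 → 114 bp
  140–207 → 68 bp
  208–226 → 19 bp
  227–242 → 16 bp
Sorted largest to smallest: 114, 68, 25, 19, 16 bp.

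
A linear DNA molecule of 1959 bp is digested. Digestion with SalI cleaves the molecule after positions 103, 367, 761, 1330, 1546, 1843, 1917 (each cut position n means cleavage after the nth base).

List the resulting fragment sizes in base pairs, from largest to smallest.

569, 394, 297, 264, 216, 103, 74, 42 bp

Linear molecule, 7 cuts → 8 fragments:
  103 − 0 = 103 bp
  367 − 103 = 264 bp
  761 − 367 = 394 bp
  1330 − 761 = 569 bp
  1546 − 1330 = 216 bp
  1843 − 1546 = 297 bp
  1917 − 1843 = 74 bp
  1959 − 1917 = 42 bp
Sorted largest to smallest: 569, 394, 297, 264, 216, 103, 74, 42 bp.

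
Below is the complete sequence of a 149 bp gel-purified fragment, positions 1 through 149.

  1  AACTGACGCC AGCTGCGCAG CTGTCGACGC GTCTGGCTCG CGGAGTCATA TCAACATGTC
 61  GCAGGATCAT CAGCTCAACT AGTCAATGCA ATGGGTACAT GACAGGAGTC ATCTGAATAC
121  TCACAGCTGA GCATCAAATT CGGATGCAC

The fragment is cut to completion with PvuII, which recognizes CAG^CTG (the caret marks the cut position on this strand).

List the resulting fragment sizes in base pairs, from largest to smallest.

PvuII sites (CAGCTG) start at positions 10, 18, 124.
PvuII cuts after base 3 of each site, so after positions 12, 20, 126.
Linear molecule, 3 cuts → 4 fragments:
  1–12 → 12 bp
  13–20 → 8 bp
  21–126 → 106 bp
  127–149 → 23 bp
Sorted largest to smallest: 106, 23, 12, 8 bp.

106, 23, 12, 8 bp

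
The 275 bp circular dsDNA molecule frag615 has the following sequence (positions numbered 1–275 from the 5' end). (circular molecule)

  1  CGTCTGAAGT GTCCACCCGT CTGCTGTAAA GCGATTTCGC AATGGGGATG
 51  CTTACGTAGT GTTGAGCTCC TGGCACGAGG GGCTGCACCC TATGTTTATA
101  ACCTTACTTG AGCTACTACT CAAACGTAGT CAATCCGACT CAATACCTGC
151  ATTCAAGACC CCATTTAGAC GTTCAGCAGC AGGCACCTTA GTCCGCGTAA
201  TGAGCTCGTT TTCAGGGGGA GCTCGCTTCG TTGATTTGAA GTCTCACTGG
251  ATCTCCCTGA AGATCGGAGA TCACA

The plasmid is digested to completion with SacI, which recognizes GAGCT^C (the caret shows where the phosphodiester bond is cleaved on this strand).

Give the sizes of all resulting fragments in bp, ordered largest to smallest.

138, 120, 17 bp

SacI sites (GAGCTC) start at positions 64, 202, 219.
SacI cuts after base 5 of each site (before the last base), so after positions 68, 206, 223.
Circular molecule, 3 cuts → 3 fragments:
  69–206 → 138 bp
  207–223 → 17 bp
  224–275 then 1–68 → 52 + 68 = 120 bp
Sorted largest to smallest: 138, 120, 17 bp.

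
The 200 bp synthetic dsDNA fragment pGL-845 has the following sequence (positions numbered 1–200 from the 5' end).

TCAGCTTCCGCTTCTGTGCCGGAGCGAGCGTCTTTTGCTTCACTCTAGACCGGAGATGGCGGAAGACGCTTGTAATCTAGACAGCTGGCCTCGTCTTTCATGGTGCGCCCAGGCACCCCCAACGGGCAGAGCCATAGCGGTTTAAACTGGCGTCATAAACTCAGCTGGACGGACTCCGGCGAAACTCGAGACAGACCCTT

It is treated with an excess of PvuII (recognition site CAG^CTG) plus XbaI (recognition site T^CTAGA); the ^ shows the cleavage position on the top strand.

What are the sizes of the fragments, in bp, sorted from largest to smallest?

PvuII sites (CAGCTG) start at positions 82, 162.
PvuII cuts after base 3 of each site, so after positions 84, 164.
XbaI sites (TCTAGA) start at positions 44, 76.
XbaI cuts after the first base of each site, so after positions 44, 76.
Combined cut positions: 44, 76, 84, 164.
Linear molecule, 4 cuts → 5 fragments:
  1–44 → 44 bp
  45–76 → 32 bp
  77–84 → 8 bp
  85–164 → 80 bp
  165–200 → 36 bp
Sorted largest to smallest: 80, 44, 36, 32, 8 bp.

80, 44, 36, 32, 8 bp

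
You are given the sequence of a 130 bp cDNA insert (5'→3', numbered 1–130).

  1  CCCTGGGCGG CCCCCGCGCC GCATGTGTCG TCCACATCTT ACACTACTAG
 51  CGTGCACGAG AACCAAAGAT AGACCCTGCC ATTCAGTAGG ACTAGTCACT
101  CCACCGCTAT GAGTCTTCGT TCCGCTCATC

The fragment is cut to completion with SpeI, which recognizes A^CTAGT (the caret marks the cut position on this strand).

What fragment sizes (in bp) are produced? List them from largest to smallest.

The SpeI site (ACTAGT) starts at position 91.
SpeI cuts after the first base of each site, so after position 91.
Linear molecule, 1 cut → 2 fragments:
  1–91 → 91 bp
  92–130 → 39 bp
Sorted largest to smallest: 91, 39 bp.

91, 39 bp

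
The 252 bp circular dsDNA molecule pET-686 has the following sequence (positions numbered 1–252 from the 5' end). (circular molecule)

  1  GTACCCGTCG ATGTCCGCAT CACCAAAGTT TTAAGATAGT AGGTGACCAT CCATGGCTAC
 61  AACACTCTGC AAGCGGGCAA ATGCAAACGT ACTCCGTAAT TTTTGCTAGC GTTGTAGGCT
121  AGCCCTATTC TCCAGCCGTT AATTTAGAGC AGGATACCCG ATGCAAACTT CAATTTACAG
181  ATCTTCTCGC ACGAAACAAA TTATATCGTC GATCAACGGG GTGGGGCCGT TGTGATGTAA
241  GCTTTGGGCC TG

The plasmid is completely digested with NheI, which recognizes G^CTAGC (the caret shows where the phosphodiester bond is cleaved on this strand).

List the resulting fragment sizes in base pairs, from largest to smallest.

NheI sites (GCTAGC) start at positions 105, 118.
NheI cuts after the first base of each site, so after positions 105, 118.
Circular molecule, 2 cuts → 2 fragments:
  106–118 → 13 bp
  119–252 then 1–105 → 134 + 105 = 239 bp
Sorted largest to smallest: 239, 13 bp.

239, 13 bp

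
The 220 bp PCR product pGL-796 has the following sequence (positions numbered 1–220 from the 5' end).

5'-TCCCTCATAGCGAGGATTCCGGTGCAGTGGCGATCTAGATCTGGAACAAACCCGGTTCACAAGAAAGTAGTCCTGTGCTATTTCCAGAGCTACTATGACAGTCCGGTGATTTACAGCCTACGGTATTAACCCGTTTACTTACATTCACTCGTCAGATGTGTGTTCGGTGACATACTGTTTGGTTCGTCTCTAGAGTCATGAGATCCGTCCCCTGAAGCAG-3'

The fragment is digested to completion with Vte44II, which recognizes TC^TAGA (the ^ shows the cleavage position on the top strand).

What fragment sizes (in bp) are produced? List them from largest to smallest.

155, 35, 30 bp

Vte44II sites (TCTAGA) start at positions 34, 189.
Vte44II cuts after base 2 of each site, so after positions 35, 190.
Linear molecule, 2 cuts → 3 fragments:
  1–35 → 35 bp
  36–190 → 155 bp
  191–220 → 30 bp
Sorted largest to smallest: 155, 35, 30 bp.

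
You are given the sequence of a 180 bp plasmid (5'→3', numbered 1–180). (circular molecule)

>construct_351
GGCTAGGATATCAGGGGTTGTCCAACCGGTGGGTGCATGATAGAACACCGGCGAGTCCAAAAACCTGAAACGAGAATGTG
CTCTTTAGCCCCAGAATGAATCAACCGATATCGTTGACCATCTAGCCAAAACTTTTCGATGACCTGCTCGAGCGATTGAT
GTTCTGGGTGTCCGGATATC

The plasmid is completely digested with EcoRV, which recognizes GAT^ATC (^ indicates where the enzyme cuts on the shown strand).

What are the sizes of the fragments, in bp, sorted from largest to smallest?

EcoRV sites (GATATC) start at positions 7, 107, 175.
EcoRV cuts after base 3 of each site, so after positions 9, 109, 177.
Circular molecule, 3 cuts → 3 fragments:
  10–109 → 100 bp
  110–177 → 68 bp
  178–180 then 1–9 → 3 + 9 = 12 bp
Sorted largest to smallest: 100, 68, 12 bp.

100, 68, 12 bp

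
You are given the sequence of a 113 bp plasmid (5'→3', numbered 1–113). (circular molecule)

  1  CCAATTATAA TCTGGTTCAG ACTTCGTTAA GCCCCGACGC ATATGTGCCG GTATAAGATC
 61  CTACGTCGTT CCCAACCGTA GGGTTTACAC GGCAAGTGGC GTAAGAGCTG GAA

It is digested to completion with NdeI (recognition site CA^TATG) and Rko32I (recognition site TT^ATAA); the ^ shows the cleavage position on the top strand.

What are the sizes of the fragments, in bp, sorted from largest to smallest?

The NdeI site (CATATG) starts at position 40.
NdeI cuts after base 2 of each site, so after position 41.
The Rko32I site (TTATAA) starts at position 5.
Rko32I cuts after base 2 of each site, so after position 6.
Combined cut positions: 6, 41.
Circular molecule, 2 cuts → 2 fragments:
  7–41 → 35 bp
  42–113 then 1–6 → 72 + 6 = 78 bp
Sorted largest to smallest: 78, 35 bp.

78, 35 bp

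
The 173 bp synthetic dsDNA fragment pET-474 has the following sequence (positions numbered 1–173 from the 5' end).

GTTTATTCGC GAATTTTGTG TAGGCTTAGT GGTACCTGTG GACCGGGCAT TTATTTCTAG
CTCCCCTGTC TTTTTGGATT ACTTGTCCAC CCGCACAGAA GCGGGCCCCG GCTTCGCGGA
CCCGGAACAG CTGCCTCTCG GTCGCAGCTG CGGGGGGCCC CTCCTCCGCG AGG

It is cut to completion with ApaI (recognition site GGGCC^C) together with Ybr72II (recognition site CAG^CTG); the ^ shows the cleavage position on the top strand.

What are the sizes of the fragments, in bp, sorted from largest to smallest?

ApaI sites (GGGCCC) start at positions 103, 155.
ApaI cuts after base 5 of each site (before the last base), so after positions 107, 159.
Ybr72II sites (CAGCTG) start at positions 128, 145.
Ybr72II cuts after base 3 of each site, so after positions 130, 147.
Combined cut positions: 107, 130, 147, 159.
Linear molecule, 4 cuts → 5 fragments:
  1–107 → 107 bp
  108–130 → 23 bp
  131–147 → 17 bp
  148–159 → 12 bp
  160–173 → 14 bp
Sorted largest to smallest: 107, 23, 17, 14, 12 bp.

107, 23, 17, 14, 12 bp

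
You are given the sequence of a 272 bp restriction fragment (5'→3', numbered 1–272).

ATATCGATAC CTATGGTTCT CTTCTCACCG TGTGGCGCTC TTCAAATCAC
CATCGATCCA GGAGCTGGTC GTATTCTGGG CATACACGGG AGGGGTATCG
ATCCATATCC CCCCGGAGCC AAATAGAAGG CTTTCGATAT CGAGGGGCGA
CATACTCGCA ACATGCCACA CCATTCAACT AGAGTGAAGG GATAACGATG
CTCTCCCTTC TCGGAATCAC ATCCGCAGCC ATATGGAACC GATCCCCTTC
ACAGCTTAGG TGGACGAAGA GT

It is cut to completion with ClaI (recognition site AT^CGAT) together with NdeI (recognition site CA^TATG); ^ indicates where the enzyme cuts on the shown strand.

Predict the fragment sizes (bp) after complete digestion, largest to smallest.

ClaI sites (ATCGAT) start at positions 3, 52, 97.
ClaI cuts after base 2 of each site, so after positions 4, 53, 98.
The NdeI site (CATATG) starts at position 230.
NdeI cuts after base 2 of each site, so after position 231.
Combined cut positions: 4, 53, 98, 231.
Linear molecule, 4 cuts → 5 fragments:
  1–4 → 4 bp
  5–53 → 49 bp
  54–98 → 45 bp
  99–231 → 133 bp
  232–272 → 41 bp
Sorted largest to smallest: 133, 49, 45, 41, 4 bp.

133, 49, 45, 41, 4 bp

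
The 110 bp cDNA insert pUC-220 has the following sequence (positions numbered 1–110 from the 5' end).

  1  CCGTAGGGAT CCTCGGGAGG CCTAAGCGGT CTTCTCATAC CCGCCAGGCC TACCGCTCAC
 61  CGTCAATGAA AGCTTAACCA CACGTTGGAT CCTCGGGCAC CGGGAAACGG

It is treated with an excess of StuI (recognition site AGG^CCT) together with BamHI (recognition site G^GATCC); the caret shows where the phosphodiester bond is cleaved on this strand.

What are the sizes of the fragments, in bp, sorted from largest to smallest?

39, 28, 23, 13, 7 bp

StuI sites (AGGCCT) start at positions 18, 46.
StuI cuts after base 3 of each site, so after positions 20, 48.
BamHI sites (GGATCC) start at positions 7, 87.
BamHI cuts after the first base of each site, so after positions 7, 87.
Combined cut positions: 7, 20, 48, 87.
Linear molecule, 4 cuts → 5 fragments:
  1–7 → 7 bp
  8–20 → 13 bp
  21–48 → 28 bp
  49–87 → 39 bp
  88–110 → 23 bp
Sorted largest to smallest: 39, 28, 23, 13, 7 bp.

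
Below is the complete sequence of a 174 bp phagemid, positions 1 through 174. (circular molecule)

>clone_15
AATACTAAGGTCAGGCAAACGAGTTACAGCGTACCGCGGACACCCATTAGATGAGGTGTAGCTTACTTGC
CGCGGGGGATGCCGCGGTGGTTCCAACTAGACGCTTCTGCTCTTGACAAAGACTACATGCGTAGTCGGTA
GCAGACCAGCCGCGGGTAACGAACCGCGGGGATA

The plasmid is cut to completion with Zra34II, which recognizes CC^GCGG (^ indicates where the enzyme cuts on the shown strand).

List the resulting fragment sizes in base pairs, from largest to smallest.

68, 44, 36, 14, 12 bp

Zra34II sites (CCGCGG) start at positions 34, 70, 82, 150, 164.
Zra34II cuts after base 2 of each site, so after positions 35, 71, 83, 151, 165.
Circular molecule, 5 cuts → 5 fragments:
  36–71 → 36 bp
  72–83 → 12 bp
  84–151 → 68 bp
  152–165 → 14 bp
  166–174 then 1–35 → 9 + 35 = 44 bp
Sorted largest to smallest: 68, 44, 36, 14, 12 bp.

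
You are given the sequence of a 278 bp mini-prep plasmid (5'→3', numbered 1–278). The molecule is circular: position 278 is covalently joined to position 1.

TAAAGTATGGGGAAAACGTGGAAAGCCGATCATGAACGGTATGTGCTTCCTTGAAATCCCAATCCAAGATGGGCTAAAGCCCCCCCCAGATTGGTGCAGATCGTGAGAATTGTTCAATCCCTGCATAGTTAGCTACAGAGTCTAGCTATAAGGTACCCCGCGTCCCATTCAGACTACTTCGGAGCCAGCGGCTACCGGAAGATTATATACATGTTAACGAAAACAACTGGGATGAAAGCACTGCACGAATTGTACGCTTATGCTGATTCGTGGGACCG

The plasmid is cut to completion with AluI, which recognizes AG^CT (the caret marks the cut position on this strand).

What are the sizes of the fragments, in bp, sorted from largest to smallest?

AluI sites (AGCT) start at positions 131, 144.
AluI cuts after base 2 of each site, so after positions 132, 145.
Circular molecule, 2 cuts → 2 fragments:
  133–145 → 13 bp
  146–278 then 1–132 → 133 + 132 = 265 bp
Sorted largest to smallest: 265, 13 bp.

265, 13 bp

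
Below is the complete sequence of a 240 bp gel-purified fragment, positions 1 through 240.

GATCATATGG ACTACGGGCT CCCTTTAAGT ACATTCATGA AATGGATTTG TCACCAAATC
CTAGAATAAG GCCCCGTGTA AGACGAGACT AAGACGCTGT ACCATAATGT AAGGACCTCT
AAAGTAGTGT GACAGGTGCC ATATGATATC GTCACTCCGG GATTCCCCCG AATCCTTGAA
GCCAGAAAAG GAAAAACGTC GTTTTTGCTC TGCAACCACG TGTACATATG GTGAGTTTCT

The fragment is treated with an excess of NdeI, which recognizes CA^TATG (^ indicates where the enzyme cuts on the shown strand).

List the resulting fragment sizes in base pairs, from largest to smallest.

136, 85, 14, 5 bp

NdeI sites (CATATG) start at positions 4, 140, 225.
NdeI cuts after base 2 of each site, so after positions 5, 141, 226.
Linear molecule, 3 cuts → 4 fragments:
  1–5 → 5 bp
  6–141 → 136 bp
  142–226 → 85 bp
  227–240 → 14 bp
Sorted largest to smallest: 136, 85, 14, 5 bp.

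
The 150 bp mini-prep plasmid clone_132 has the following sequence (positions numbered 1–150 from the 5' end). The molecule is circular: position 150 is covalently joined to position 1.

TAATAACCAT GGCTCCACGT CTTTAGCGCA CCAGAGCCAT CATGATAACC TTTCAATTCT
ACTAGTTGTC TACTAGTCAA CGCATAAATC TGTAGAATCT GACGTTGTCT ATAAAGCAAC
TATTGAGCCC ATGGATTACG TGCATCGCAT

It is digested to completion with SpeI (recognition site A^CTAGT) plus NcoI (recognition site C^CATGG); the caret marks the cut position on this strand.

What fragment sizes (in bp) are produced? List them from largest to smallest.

57, 54, 28, 11 bp

SpeI sites (ACTAGT) start at positions 61, 72.
SpeI cuts after the first base of each site, so after positions 61, 72.
NcoI sites (CCATGG) start at positions 7, 129.
NcoI cuts after the first base of each site, so after positions 7, 129.
Combined cut positions: 7, 61, 72, 129.
Circular molecule, 4 cuts → 4 fragments:
  8–61 → 54 bp
  62–72 → 11 bp
  73–129 → 57 bp
  130–150 then 1–7 → 21 + 7 = 28 bp
Sorted largest to smallest: 57, 54, 28, 11 bp.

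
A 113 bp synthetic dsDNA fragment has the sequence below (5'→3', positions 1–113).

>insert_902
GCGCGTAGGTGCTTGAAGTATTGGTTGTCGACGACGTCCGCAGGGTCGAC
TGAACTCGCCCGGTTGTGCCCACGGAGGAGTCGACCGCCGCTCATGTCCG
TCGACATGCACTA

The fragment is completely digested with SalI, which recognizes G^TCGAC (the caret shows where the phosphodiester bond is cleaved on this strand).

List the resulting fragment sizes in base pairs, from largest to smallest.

SalI sites (GTCGAC) start at positions 27, 45, 80, 100.
SalI cuts after the first base of each site, so after positions 27, 45, 80, 100.
Linear molecule, 4 cuts → 5 fragments:
  1–27 → 27 bp
  28–45 → 18 bp
  46–80 → 35 bp
  81–100 → 20 bp
  101–113 → 13 bp
Sorted largest to smallest: 35, 27, 20, 18, 13 bp.

35, 27, 20, 18, 13 bp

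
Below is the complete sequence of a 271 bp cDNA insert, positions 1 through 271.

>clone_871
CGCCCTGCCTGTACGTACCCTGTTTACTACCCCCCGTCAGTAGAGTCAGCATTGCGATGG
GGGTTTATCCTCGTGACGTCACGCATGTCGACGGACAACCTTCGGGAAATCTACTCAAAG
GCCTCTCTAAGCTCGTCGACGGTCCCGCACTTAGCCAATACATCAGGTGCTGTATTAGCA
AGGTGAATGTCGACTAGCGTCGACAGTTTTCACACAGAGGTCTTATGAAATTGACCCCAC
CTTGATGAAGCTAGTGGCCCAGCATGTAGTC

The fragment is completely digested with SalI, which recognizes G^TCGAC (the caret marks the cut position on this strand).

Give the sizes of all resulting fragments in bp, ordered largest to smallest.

87, 72, 54, 48, 10 bp

SalI sites (GTCGAC) start at positions 87, 135, 189, 199.
SalI cuts after the first base of each site, so after positions 87, 135, 189, 199.
Linear molecule, 4 cuts → 5 fragments:
  1–87 → 87 bp
  88–135 → 48 bp
  136–189 → 54 bp
  190–199 → 10 bp
  200–271 → 72 bp
Sorted largest to smallest: 87, 72, 54, 48, 10 bp.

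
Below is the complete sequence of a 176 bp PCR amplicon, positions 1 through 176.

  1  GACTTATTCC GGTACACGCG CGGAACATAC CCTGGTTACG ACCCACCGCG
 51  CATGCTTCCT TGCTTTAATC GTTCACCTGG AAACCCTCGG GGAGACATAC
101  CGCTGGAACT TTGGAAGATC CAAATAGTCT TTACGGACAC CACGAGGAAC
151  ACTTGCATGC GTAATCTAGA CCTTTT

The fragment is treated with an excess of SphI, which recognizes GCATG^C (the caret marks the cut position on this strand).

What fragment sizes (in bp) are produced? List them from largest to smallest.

SphI sites (GCATGC) start at positions 50, 155.
SphI cuts after base 5 of each site (before the last base), so after positions 54, 159.
Linear molecule, 2 cuts → 3 fragments:
  1–54 → 54 bp
  55–159 → 105 bp
  160–176 → 17 bp
Sorted largest to smallest: 105, 54, 17 bp.

105, 54, 17 bp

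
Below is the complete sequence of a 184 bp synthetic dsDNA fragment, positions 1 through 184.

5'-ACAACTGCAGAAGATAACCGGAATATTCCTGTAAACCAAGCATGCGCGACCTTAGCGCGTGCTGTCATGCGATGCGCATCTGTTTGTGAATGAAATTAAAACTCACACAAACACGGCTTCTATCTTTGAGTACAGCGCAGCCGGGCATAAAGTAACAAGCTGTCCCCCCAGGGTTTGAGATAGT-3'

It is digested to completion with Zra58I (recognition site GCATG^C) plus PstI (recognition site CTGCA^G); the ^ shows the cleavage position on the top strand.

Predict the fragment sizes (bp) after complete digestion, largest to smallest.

140, 35, 9 bp

The Zra58I site (GCATGC) starts at position 40.
Zra58I cuts after base 5 of each site (before the last base), so after position 44.
The PstI site (CTGCAG) starts at position 5.
PstI cuts after base 5 of each site (before the last base), so after position 9.
Combined cut positions: 9, 44.
Linear molecule, 2 cuts → 3 fragments:
  1–9 → 9 bp
  10–44 → 35 bp
  45–184 → 140 bp
Sorted largest to smallest: 140, 35, 9 bp.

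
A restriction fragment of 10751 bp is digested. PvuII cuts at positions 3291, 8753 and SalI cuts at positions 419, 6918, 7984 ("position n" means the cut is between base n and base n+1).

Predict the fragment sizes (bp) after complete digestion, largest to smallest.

3627, 2872, 1998, 1066, 769, 419 bp

Combined cut positions (sorted): 419, 3291, 6918, 7984, 8753.
Linear molecule, 5 cuts → 6 fragments:
  419 − 0 = 419 bp
  3291 − 419 = 2872 bp
  6918 − 3291 = 3627 bp
  7984 − 6918 = 1066 bp
  8753 − 7984 = 769 bp
  10751 − 8753 = 1998 bp
Sorted largest to smallest: 3627, 2872, 1998, 1066, 769, 419 bp.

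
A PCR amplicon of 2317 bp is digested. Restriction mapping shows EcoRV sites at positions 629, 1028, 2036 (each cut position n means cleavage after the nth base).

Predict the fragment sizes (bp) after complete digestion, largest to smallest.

1008, 629, 399, 281 bp

Linear molecule, 3 cuts → 4 fragments:
  629 − 0 = 629 bp
  1028 − 629 = 399 bp
  2036 − 1028 = 1008 bp
  2317 − 2036 = 281 bp
Sorted largest to smallest: 1008, 629, 399, 281 bp.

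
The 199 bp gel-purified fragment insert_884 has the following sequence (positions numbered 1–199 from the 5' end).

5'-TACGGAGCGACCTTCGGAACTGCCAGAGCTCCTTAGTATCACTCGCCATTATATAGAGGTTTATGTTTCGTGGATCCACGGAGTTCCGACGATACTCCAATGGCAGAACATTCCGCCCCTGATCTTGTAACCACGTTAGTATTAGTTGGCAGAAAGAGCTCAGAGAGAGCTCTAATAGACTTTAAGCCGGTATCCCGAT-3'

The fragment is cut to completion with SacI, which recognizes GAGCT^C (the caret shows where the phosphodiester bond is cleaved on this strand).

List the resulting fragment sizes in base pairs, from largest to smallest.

SacI sites (GAGCTC) start at positions 26, 156, 167.
SacI cuts after base 5 of each site (before the last base), so after positions 30, 160, 171.
Linear molecule, 3 cuts → 4 fragments:
  1–30 → 30 bp
  31–160 → 130 bp
  161–171 → 11 bp
  172–199 → 28 bp
Sorted largest to smallest: 130, 30, 28, 11 bp.

130, 30, 28, 11 bp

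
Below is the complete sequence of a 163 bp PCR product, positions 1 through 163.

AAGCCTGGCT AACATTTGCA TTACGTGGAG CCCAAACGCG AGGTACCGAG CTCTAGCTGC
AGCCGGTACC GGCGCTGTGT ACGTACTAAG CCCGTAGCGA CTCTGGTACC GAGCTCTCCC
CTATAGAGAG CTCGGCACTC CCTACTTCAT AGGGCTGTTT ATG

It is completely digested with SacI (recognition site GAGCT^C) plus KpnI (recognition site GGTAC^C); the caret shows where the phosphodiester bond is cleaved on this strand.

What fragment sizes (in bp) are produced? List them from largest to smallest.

SacI sites (GAGCTC) start at positions 48, 111, 128.
SacI cuts after base 5 of each site (before the last base), so after positions 52, 115, 132.
KpnI sites (GGTACC) start at positions 42, 65, 105.
KpnI cuts after base 5 of each site (before the last base), so after positions 46, 69, 109.
Combined cut positions: 46, 52, 69, 109, 115, 132.
Linear molecule, 6 cuts → 7 fragments:
  1–46 → 46 bp
  47–52 → 6 bp
  53–69 → 17 bp
  70–109 → 40 bp
  110–115 → 6 bp
  116–132 → 17 bp
  133–163 → 31 bp
Sorted largest to smallest: 46, 40, 31, 17, 17, 6, 6 bp.

46, 40, 31, 17, 17, 6, 6 bp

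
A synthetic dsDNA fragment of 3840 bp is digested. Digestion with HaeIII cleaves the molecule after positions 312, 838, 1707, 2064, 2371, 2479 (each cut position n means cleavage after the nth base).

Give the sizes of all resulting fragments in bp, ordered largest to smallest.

1361, 869, 526, 357, 312, 307, 108 bp

Linear molecule, 6 cuts → 7 fragments:
  312 − 0 = 312 bp
  838 − 312 = 526 bp
  1707 − 838 = 869 bp
  2064 − 1707 = 357 bp
  2371 − 2064 = 307 bp
  2479 − 2371 = 108 bp
  3840 − 2479 = 1361 bp
Sorted largest to smallest: 1361, 869, 526, 357, 312, 307, 108 bp.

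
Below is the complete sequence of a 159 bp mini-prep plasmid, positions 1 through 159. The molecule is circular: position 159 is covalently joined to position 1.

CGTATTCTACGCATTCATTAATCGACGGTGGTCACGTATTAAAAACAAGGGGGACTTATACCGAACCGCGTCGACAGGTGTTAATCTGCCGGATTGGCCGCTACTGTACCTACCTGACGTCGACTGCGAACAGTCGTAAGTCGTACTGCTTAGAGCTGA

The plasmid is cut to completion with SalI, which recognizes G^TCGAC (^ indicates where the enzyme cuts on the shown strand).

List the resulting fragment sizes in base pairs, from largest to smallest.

SalI sites (GTCGAC) start at positions 70, 119.
SalI cuts after the first base of each site, so after positions 70, 119.
Circular molecule, 2 cuts → 2 fragments:
  71–119 → 49 bp
  120–159 then 1–70 → 40 + 70 = 110 bp
Sorted largest to smallest: 110, 49 bp.

110, 49 bp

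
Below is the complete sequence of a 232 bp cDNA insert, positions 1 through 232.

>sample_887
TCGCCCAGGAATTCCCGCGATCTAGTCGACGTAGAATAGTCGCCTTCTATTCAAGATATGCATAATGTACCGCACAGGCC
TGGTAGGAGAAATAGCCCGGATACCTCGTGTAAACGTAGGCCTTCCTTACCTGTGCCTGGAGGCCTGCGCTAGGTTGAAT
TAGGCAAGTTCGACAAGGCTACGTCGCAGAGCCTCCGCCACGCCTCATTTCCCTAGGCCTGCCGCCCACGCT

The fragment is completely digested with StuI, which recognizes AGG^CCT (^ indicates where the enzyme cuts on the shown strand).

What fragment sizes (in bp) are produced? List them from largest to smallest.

78, 74, 42, 23, 15 bp

StuI sites (AGGCCT) start at positions 76, 118, 141, 215.
StuI cuts after base 3 of each site, so after positions 78, 120, 143, 217.
Linear molecule, 4 cuts → 5 fragments:
  1–78 → 78 bp
  79–120 → 42 bp
  121–143 → 23 bp
  144–217 → 74 bp
  218–232 → 15 bp
Sorted largest to smallest: 78, 74, 42, 23, 15 bp.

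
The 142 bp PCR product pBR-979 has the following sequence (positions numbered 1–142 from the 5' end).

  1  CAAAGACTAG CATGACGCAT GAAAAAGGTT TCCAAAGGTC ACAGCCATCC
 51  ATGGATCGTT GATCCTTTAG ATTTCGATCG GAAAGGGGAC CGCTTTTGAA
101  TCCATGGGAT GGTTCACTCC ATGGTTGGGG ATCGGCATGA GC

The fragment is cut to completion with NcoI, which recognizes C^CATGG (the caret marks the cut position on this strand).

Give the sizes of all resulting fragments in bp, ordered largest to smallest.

53, 49, 23, 17 bp

NcoI sites (CCATGG) start at positions 49, 102, 119.
NcoI cuts after the first base of each site, so after positions 49, 102, 119.
Linear molecule, 3 cuts → 4 fragments:
  1–49 → 49 bp
  50–102 → 53 bp
  103–119 → 17 bp
  120–142 → 23 bp
Sorted largest to smallest: 53, 49, 23, 17 bp.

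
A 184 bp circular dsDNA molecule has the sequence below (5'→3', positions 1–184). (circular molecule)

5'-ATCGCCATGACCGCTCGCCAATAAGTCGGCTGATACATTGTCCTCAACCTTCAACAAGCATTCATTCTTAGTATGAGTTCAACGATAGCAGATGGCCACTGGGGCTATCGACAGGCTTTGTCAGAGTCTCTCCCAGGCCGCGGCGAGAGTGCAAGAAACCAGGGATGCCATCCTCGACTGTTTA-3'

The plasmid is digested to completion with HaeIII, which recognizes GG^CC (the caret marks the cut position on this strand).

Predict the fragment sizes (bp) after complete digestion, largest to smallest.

HaeIII sites (GGCC) start at positions 94, 136.
HaeIII cuts after base 2 of each site, so after positions 95, 137.
Circular molecule, 2 cuts → 2 fragments:
  96–137 → 42 bp
  138–184 then 1–95 → 47 + 95 = 142 bp
Sorted largest to smallest: 142, 42 bp.

142, 42 bp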